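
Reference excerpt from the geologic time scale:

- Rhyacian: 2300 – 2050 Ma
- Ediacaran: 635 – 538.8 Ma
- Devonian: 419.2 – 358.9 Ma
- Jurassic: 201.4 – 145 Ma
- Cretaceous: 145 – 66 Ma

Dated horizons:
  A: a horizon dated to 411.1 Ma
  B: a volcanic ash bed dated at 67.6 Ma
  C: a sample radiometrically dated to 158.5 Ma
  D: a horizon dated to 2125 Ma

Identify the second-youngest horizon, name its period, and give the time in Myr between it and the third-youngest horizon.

C, in the Jurassic; 252.6 million years to A

Smaller Ma means younger, so youngest first: B 67.6 < C 158.5 < A 411.1 < D 2125.
Counting 2 along gives C (158.5 Ma); the excerpt puts that inside the Jurassic, 201.4–145 Ma.
Next in line is A (411.1 Ma), and 411.1 − 158.5 = 252.6 Myr.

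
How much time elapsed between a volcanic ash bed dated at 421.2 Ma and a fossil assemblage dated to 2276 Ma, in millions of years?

2276 − 421.2 = 1854.8 million years.

1854.8 million years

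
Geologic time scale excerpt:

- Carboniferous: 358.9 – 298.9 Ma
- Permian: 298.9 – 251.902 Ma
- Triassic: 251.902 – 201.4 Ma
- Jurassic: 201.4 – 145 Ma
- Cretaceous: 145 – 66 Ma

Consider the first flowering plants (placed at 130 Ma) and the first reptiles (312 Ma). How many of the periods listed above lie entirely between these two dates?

312 Ma sits inside the Carboniferous (358.9–298.9) and 130 Ma inside the Cretaceous (145–66); neither of those is wholly between the two dates.
The listed periods lying completely between them are Permian, Triassic, Jurassic — 3 in all.

3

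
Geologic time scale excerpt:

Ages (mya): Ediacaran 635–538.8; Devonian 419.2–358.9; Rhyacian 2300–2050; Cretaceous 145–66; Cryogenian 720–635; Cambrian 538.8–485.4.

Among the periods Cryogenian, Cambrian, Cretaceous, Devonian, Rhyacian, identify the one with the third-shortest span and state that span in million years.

Cretaceous, 79 million years

Start − end for each: Cryogenian 720 − 635 = 85; Cambrian 538.8 − 485.4 = 53.4; Cretaceous 145 − 66 = 79; Devonian 419.2 − 358.9 = 60.3; Rhyacian 2300 − 2050 = 250.
Ranking these from shortest: Cambrian < Devonian < Cretaceous < Cryogenian < Rhyacian.
Position 3 in that ranking is Cretaceous, which lasted 79 Myr.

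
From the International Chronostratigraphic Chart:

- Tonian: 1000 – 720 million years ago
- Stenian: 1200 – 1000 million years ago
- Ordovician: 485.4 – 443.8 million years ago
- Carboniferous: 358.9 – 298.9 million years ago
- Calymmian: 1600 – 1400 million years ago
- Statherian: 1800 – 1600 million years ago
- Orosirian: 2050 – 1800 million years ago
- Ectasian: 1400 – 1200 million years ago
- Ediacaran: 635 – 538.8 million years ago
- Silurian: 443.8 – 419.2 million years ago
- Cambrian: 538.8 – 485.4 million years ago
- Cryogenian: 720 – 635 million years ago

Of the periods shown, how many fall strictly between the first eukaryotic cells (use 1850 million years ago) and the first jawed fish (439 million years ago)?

The older date is 1850 Ma and the younger is 439 Ma.
Periods with start < 1850 and end > 439 Ma: Statherian (1800–1600), Calymmian (1600–1400), Ectasian (1400–1200), Stenian (1200–1000), Tonian (1000–720), Cryogenian (720–635), Ediacaran (635–538.8), Cambrian (538.8–485.4), Ordovician (485.4–443.8).
That is 9 complete periods.

9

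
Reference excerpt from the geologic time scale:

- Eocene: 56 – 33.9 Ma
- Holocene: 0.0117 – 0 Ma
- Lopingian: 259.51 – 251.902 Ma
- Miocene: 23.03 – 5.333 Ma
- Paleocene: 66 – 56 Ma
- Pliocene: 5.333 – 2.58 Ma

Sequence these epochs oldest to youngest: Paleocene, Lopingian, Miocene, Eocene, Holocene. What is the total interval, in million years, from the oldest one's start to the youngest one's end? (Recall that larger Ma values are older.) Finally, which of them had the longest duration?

From the excerpt: Paleocene 66–56; Lopingian 259.51–251.902; Miocene 23.03–5.333; Eocene 56–33.9; Holocene 0.0117–0 (Ma).
Larger Ma is earlier, so the oldest is Lopingian and the youngest is Holocene; oldest to youngest: Lopingian, Paleocene, Eocene, Miocene, Holocene.
Oldest start 259.51 minus youngest end 0 gives 259.51 Myr overall.
Individual lengths (start − end): Paleocene 10; Miocene 17.697; Eocene 22.1; Holocene 0.0117; Lopingian 7.608. The largest is Eocene at 22.1 Myr.

Lopingian → Paleocene → Eocene → Miocene → Holocene; total span 259.51 Myr; longest is Eocene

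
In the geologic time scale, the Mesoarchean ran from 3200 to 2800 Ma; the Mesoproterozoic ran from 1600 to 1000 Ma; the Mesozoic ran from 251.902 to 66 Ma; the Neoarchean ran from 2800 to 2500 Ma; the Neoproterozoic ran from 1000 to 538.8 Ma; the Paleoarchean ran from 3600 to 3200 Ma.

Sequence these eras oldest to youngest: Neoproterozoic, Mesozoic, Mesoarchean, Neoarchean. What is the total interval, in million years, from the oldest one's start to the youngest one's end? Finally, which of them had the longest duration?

Mesoarchean → Neoarchean → Neoproterozoic → Mesozoic; total span 3134 Myr; longest is Neoproterozoic

Start ages (Ma): Mesoarchean 3200, Neoarchean 2800, Neoproterozoic 1000, Mesozoic 251.902.
Ordered oldest to youngest: Mesoarchean, Neoarchean, Neoproterozoic, Mesozoic.
Span = 3200 − 66 = 3134 Myr.
Durations: Mesoarchean 400, Neoarchean 300, Mesozoic 185.902, Neoproterozoic 461.2 → longest is Neoproterozoic (461.2 Myr).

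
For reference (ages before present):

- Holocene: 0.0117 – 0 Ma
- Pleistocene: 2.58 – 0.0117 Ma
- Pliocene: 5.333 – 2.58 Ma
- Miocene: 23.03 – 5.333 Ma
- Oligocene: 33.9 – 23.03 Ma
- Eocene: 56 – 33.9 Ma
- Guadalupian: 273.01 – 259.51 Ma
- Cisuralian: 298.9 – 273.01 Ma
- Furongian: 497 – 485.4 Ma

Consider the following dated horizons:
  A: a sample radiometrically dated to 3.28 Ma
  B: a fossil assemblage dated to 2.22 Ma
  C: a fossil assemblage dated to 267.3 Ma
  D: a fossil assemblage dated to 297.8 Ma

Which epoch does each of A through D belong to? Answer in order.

A — Pliocene; B — Pleistocene; C — Guadalupian; D — Cisuralian

Match each age against the start–end ranges in the excerpt: A = 3.28 Ma → Pliocene (5.333–2.58); B = 2.22 Ma → Pleistocene (2.58–0.0117); C = 267.3 Ma → Guadalupian (273.01–259.51); D = 297.8 Ma → Cisuralian (298.9–273.01).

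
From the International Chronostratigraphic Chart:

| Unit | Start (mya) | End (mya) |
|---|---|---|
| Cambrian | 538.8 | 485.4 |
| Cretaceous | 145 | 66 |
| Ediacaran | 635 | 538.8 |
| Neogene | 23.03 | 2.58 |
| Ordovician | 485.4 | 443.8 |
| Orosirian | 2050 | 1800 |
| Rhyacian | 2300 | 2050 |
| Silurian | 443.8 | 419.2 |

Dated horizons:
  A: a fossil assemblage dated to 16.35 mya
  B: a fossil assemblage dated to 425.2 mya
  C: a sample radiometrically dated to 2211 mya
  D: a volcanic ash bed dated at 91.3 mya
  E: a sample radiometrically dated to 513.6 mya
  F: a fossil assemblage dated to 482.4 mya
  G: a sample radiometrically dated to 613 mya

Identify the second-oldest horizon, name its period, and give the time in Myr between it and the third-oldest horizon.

G, in the Ediacaran; 99.4 million years to E

Larger Ma means older, so oldest first: C 2211 > G 613 > E 513.6 > F 482.4 > B 425.2 > D 91.3 > A 16.35.
Counting 2 along gives G (613 Ma); the excerpt puts that inside the Ediacaran, 635–538.8 Ma.
Next in line is E (513.6 Ma), and 613 − 513.6 = 99.4 Myr.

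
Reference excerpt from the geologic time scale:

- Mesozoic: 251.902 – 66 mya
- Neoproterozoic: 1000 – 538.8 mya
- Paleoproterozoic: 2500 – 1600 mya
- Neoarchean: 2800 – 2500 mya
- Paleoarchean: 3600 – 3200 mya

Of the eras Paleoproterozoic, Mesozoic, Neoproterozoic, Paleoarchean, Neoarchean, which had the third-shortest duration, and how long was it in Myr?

Durations: Paleoproterozoic 900; Mesozoic 185.902; Neoproterozoic 461.2; Paleoarchean 400; Neoarchean 300 Myr.
Sorted shortest-first: Mesozoic (185.902), Neoarchean (300), Paleoarchean (400), Neoproterozoic (461.2), Paleoproterozoic (900).
The third shortest is Paleoarchean at 400 Myr.

Paleoarchean, 400 million years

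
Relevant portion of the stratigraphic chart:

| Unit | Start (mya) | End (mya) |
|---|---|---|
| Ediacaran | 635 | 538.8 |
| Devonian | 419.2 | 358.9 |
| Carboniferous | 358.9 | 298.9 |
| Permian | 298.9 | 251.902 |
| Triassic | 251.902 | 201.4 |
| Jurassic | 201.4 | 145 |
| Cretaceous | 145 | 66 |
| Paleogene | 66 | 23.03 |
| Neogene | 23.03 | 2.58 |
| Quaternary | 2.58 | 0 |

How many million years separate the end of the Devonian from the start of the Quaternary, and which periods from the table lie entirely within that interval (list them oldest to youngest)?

The Devonian closes at 358.9 Ma and the Quaternary opens at 2.58 Ma, so the interval is 358.9 − 2.58 = 356.32 Myr.
A period fits inside if it starts at or after 358.9 Ma and ends at or before 2.58 Ma; oldest first that gives Carboniferous, Permian, Triassic, Jurassic, Cretaceous, Paleogene, Neogene.

356.32 million years; Carboniferous, Permian, Triassic, Jurassic, Cretaceous, Paleogene, Neogene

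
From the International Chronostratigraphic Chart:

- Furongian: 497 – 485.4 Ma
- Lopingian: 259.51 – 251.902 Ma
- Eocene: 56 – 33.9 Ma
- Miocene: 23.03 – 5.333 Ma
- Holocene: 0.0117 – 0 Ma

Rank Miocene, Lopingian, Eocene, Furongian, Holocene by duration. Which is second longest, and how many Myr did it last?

Miocene, 17.697 million years

Start − end for each: Miocene 23.03 − 5.333 = 17.697; Lopingian 259.51 − 251.902 = 7.608; Eocene 56 − 33.9 = 22.1; Furongian 497 − 485.4 = 11.6; Holocene 0.0117 − 0 = 0.0117.
Ranking these from longest: Eocene > Miocene > Furongian > Lopingian > Holocene.
Position 2 in that ranking is Miocene, which lasted 17.697 Myr.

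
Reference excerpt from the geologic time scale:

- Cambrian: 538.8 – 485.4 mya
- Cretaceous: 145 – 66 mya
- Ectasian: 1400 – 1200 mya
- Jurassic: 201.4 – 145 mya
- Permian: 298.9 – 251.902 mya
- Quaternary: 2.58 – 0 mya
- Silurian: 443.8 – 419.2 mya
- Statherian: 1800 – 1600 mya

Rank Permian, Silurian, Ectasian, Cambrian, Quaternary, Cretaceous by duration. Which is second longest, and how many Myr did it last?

Durations: Permian 46.998; Silurian 24.6; Ectasian 200; Cambrian 53.4; Quaternary 2.58; Cretaceous 79 Myr.
Sorted longest-first: Ectasian (200), Cretaceous (79), Cambrian (53.4), Permian (46.998), Silurian (24.6), Quaternary (2.58).
The second longest is Cretaceous at 79 Myr.

Cretaceous, 79 million years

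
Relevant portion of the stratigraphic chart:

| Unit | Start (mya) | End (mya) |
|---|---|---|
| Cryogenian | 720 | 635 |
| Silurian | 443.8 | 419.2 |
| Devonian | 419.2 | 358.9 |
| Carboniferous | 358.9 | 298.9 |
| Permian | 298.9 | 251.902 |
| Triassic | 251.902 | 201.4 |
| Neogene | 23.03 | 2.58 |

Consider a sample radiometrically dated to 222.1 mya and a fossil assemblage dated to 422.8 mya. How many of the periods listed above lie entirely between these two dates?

3

422.8 Ma sits inside the Silurian (443.8–419.2) and 222.1 Ma inside the Triassic (251.902–201.4); neither of those is wholly between the two dates.
The listed periods lying completely between them are Devonian, Carboniferous, Permian — 3 in all.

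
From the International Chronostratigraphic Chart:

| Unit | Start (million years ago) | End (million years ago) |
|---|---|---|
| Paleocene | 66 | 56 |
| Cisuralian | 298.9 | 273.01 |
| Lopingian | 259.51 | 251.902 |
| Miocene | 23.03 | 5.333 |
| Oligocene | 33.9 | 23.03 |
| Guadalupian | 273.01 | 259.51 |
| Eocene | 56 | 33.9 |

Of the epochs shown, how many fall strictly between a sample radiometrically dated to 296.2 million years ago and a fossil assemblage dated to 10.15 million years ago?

5

296.2 Ma sits inside the Cisuralian (298.9–273.01) and 10.15 Ma inside the Miocene (23.03–5.333); neither of those is wholly between the two dates.
The listed epochs lying completely between them are Guadalupian, Lopingian, Paleocene, Eocene, Oligocene — 5 in all.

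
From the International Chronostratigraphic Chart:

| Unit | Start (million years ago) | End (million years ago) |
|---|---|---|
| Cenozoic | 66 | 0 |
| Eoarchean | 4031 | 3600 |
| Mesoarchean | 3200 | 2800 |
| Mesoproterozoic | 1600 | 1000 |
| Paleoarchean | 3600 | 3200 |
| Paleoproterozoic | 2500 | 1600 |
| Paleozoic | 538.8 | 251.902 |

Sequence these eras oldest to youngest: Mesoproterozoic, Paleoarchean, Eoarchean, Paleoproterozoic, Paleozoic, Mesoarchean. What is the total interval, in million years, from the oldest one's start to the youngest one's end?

Eoarchean → Paleoarchean → Mesoarchean → Paleoproterozoic → Mesoproterozoic → Paleozoic; total span 3779.098 Myr

From the excerpt: Mesoproterozoic 1600–1000; Paleoarchean 3600–3200; Eoarchean 4031–3600; Paleoproterozoic 2500–1600; Paleozoic 538.8–251.902; Mesoarchean 3200–2800 (Ma).
Larger Ma is earlier, so the oldest is Eoarchean and the youngest is Paleozoic; oldest to youngest: Eoarchean, Paleoarchean, Mesoarchean, Paleoproterozoic, Mesoproterozoic, Paleozoic.
Oldest start 4031 minus youngest end 251.902 gives 3779.098 Myr overall.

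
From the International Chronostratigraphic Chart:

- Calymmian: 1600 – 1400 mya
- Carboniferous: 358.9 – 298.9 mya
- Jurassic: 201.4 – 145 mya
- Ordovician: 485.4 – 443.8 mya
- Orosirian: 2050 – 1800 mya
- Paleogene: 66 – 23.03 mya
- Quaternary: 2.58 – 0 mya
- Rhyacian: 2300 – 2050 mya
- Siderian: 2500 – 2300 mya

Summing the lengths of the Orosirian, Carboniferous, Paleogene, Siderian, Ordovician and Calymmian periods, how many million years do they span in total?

Each duration: Orosirian = 250; Carboniferous = 60; Paleogene = 42.97; Siderian = 200; Ordovician = 41.6; Calymmian = 200.
Sum: 250 + 60 + 42.97 + 200 + 41.6 + 200 = 794.57 Myr.

794.57 million years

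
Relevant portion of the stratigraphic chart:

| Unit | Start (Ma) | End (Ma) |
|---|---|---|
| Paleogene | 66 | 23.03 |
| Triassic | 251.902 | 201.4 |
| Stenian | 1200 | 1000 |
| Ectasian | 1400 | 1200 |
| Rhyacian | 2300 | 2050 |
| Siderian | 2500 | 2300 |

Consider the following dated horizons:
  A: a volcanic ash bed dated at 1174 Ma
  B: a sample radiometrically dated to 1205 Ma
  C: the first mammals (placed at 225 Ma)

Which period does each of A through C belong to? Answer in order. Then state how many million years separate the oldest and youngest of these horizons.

Match each age against the start–end ranges in the excerpt: A = 1174 Ma → Stenian (1200–1000); B = 1205 Ma → Ectasian (1400–1200); C = 225 Ma → Triassic (251.902–201.4).
The largest age is 1205 Ma and the smallest is 225 Ma; their difference is 980 Myr.

A — Stenian; B — Ectasian; C — Triassic; span 980 million years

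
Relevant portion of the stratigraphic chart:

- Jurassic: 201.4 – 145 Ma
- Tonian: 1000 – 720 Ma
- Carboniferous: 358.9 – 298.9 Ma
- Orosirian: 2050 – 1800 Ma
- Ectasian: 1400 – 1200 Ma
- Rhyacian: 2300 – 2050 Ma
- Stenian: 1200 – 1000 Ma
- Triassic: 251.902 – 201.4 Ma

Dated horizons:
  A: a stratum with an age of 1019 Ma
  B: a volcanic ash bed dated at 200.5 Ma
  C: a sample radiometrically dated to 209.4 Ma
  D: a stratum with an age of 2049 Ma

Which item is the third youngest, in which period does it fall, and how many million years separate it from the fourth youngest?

A, in the Stenian; 1030 million years to D

Smaller Ma means younger, so youngest first: B 200.5 < C 209.4 < A 1019 < D 2049.
Counting 3 along gives A (1019 Ma); the excerpt puts that inside the Stenian, 1200–1000 Ma.
Next in line is D (2049 Ma), and 2049 − 1019 = 1030 Myr.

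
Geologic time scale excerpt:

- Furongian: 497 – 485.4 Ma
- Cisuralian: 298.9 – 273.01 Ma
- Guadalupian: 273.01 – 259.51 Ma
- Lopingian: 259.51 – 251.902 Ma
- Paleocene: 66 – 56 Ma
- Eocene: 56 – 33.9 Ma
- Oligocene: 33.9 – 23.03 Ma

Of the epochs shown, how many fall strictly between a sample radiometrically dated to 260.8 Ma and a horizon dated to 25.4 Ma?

260.8 Ma sits inside the Guadalupian (273.01–259.51) and 25.4 Ma inside the Oligocene (33.9–23.03); neither of those is wholly between the two dates.
The listed epochs lying completely between them are Lopingian, Paleocene, Eocene — 3 in all.

3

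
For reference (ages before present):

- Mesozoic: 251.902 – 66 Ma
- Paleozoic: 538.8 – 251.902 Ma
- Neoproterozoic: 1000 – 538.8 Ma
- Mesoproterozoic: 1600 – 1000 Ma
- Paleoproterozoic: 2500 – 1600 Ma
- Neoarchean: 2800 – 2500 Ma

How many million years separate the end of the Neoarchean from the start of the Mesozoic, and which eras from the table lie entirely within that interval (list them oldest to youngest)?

2248.098 million years; Paleoproterozoic, Mesoproterozoic, Neoproterozoic, Paleozoic

The Neoarchean closes at 2500 Ma and the Mesozoic opens at 251.902 Ma, so the interval is 2500 − 251.902 = 2248.098 Myr.
An era fits inside if it starts at or after 2500 Ma and ends at or before 251.902 Ma; oldest first that gives Paleoproterozoic, Mesoproterozoic, Neoproterozoic, Paleozoic.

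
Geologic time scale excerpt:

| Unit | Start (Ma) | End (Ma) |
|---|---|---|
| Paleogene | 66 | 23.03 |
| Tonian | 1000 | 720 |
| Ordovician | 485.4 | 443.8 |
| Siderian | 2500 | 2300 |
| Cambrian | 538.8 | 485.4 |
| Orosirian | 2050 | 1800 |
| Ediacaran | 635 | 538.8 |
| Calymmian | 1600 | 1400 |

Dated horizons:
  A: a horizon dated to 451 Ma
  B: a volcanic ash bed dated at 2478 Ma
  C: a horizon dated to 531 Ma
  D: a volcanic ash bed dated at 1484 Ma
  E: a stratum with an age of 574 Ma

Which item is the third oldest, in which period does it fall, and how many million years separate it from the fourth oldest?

Larger Ma means older, so oldest first: B 2478 > D 1484 > E 574 > C 531 > A 451.
Counting 3 along gives E (574 Ma); the excerpt puts that inside the Ediacaran, 635–538.8 Ma.
Next in line is C (531 Ma), and 574 − 531 = 43 Myr.

E, in the Ediacaran; 43 million years to C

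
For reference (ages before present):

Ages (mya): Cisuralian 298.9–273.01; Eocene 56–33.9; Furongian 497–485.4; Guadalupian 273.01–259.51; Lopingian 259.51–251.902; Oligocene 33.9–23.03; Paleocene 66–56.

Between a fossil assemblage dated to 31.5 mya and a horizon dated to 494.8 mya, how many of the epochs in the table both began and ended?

The older date is 494.8 Ma and the younger is 31.5 Ma.
Epochs with start < 494.8 and end > 31.5 Ma: Cisuralian (298.9–273.01), Guadalupian (273.01–259.51), Lopingian (259.51–251.902), Paleocene (66–56), Eocene (56–33.9).
That is 5 complete epochs.

5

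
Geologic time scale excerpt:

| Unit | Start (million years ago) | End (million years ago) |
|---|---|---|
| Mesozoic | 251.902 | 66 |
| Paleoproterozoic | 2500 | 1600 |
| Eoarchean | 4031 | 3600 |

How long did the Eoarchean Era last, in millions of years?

431 million years

4031 − 3600 = 431 million years.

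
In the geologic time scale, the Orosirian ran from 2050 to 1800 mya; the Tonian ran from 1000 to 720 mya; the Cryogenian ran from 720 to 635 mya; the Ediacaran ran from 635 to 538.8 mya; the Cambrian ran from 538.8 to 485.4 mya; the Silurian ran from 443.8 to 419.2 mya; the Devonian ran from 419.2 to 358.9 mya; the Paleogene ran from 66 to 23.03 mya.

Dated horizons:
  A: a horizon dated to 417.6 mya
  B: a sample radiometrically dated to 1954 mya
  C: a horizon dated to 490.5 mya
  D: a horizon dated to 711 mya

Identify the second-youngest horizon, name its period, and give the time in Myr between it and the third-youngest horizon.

C, in the Cambrian; 220.5 million years to D

Smaller Ma means younger, so youngest first: A 417.6 < C 490.5 < D 711 < B 1954.
Counting 2 along gives C (490.5 Ma); the excerpt puts that inside the Cambrian, 538.8–485.4 Ma.
Next in line is D (711 Ma), and 711 − 490.5 = 220.5 Myr.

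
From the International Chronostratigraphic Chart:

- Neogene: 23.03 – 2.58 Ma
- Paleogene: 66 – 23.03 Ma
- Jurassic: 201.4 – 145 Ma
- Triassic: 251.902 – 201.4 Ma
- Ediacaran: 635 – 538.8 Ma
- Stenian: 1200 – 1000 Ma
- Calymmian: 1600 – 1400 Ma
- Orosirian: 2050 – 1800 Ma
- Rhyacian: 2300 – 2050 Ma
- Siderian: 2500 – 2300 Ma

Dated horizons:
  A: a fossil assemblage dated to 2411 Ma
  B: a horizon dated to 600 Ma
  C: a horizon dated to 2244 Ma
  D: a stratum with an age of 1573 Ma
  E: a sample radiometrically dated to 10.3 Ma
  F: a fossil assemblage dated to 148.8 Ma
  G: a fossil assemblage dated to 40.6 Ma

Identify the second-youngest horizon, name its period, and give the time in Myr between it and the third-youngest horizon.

Sorted youngest-first by Ma: E (10.3), G (40.6), F (148.8), B (600), D (1573), C (2244), A (2411).
The second youngest is G at 40.6 Ma, which lies in 66–23.03 Ma: the Paleogene.
The third youngest is F at 148.8 Ma; separation = |40.6 − 148.8| = 108.2 Myr.

G, in the Paleogene; 108.2 million years to F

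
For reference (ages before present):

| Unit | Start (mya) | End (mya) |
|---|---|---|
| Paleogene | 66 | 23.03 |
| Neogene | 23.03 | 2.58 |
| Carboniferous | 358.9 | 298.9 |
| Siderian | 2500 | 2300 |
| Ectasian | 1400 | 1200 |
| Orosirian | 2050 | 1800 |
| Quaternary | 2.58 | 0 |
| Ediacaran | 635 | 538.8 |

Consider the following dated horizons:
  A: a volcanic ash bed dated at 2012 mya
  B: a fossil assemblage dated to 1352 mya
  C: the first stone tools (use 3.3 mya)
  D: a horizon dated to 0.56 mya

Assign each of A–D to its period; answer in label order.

A — Orosirian; B — Ectasian; C — Neogene; D — Quaternary

A: 2012 Ma lies in 2050–1800 Ma, so Orosirian.
B: 1352 Ma lies in 1400–1200 Ma, so Ectasian.
C: 3.3 Ma lies in 23.03–2.58 Ma, so Neogene.
D: 0.56 Ma lies in 2.58–0 Ma, so Quaternary.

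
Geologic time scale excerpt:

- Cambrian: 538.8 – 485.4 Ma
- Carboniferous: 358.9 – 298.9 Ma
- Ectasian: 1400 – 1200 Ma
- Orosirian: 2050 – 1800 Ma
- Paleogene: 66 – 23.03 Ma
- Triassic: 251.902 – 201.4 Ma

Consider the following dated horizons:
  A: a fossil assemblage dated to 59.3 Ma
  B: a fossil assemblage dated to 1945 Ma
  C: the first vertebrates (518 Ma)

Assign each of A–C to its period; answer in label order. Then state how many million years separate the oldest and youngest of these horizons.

A — Paleogene; B — Orosirian; C — Cambrian; span 1885.7 million years

A: 59.3 Ma lies in 66–23.03 Ma, so Paleogene.
B: 1945 Ma lies in 2050–1800 Ma, so Orosirian.
C: 518 Ma lies in 538.8–485.4 Ma, so Cambrian.
Oldest = 1945 Ma, youngest = 59.3 Ma → span 1885.7 Myr.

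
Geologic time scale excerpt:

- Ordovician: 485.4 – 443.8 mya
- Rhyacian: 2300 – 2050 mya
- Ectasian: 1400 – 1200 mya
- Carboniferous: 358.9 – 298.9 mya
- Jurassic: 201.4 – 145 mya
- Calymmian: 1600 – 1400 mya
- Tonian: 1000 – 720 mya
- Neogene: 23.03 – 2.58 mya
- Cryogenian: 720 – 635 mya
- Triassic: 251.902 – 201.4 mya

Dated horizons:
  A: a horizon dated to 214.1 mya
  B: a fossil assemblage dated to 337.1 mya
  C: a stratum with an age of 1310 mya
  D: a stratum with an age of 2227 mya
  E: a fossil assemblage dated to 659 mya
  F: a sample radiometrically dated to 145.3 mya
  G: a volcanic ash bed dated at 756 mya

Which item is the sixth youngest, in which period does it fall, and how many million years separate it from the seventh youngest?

C, in the Ectasian; 917 million years to D

Smaller Ma means younger, so youngest first: F 145.3 < A 214.1 < B 337.1 < E 659 < G 756 < C 1310 < D 2227.
Counting 6 along gives C (1310 Ma); the excerpt puts that inside the Ectasian, 1400–1200 Ma.
Next in line is D (2227 Ma), and 2227 − 1310 = 917 Myr.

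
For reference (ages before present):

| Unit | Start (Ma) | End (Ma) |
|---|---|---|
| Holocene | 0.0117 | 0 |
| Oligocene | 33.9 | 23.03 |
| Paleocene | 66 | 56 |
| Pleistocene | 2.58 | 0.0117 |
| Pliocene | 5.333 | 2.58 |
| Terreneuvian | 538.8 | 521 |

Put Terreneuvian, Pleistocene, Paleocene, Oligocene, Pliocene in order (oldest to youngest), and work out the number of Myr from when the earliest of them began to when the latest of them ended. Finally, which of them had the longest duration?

From the excerpt: Terreneuvian 538.8–521; Pleistocene 2.58–0.0117; Paleocene 66–56; Oligocene 33.9–23.03; Pliocene 5.333–2.58 (Ma).
Larger Ma is earlier, so the oldest is Terreneuvian and the youngest is Pleistocene; oldest to youngest: Terreneuvian, Paleocene, Oligocene, Pliocene, Pleistocene.
Oldest start 538.8 minus youngest end 0.0117 gives 538.7883 Myr overall.
Individual lengths (start − end): Oligocene 10.87; Pleistocene 2.5683; Paleocene 10; Terreneuvian 17.8; Pliocene 2.753. The largest is Terreneuvian at 17.8 Myr.

Terreneuvian → Paleocene → Oligocene → Pliocene → Pleistocene; total span 538.7883 Myr; longest is Terreneuvian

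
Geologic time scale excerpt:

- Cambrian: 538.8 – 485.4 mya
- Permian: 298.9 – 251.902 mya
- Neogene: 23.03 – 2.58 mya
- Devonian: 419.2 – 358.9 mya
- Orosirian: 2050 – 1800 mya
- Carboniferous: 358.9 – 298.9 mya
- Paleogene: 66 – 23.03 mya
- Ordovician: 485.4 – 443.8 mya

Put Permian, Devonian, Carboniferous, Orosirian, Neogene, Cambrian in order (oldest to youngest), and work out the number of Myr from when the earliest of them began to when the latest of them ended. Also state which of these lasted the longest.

Orosirian, Cambrian, Devonian, Carboniferous, Permian, Neogene; total span 2047.42 Myr; longest is Orosirian

From the excerpt: Permian 298.9–251.902; Devonian 419.2–358.9; Carboniferous 358.9–298.9; Orosirian 2050–1800; Neogene 23.03–2.58; Cambrian 538.8–485.4 (Ma).
Larger Ma is earlier, so the oldest is Orosirian and the youngest is Neogene; oldest to youngest: Orosirian, Cambrian, Devonian, Carboniferous, Permian, Neogene.
Oldest start 2050 minus youngest end 2.58 gives 2047.42 Myr overall.
Individual lengths (start − end): Carboniferous 60; Cambrian 53.4; Permian 46.998; Orosirian 250; Neogene 20.45; Devonian 60.3. The largest is Orosirian at 250 Myr.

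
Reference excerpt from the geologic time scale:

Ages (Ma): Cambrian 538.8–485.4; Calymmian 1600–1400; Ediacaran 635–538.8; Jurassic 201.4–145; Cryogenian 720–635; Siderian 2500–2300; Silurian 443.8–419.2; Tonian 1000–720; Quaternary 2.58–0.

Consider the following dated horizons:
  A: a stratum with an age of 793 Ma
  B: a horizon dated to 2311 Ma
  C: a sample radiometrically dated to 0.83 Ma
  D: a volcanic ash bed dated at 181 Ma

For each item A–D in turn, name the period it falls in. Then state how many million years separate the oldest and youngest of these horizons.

Match each age against the start–end ranges in the excerpt: A = 793 Ma → Tonian (1000–720); B = 2311 Ma → Siderian (2500–2300); C = 0.83 Ma → Quaternary (2.58–0); D = 181 Ma → Jurassic (201.4–145).
The largest age is 2311 Ma and the smallest is 0.83 Ma; their difference is 2310.17 Myr.

A — Tonian; B — Siderian; C — Quaternary; D — Jurassic; span 2310.17 million years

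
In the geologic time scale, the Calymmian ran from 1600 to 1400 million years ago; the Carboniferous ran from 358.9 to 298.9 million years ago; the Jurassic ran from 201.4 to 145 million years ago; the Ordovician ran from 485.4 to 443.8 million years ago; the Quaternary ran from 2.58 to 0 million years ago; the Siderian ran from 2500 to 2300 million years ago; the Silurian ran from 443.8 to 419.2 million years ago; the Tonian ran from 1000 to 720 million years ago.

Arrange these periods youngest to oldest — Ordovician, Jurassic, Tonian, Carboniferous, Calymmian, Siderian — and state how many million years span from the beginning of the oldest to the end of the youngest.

Start ages (Ma): Siderian 2500, Calymmian 1600, Tonian 1000, Ordovician 485.4, Carboniferous 358.9, Jurassic 201.4.
Ordered youngest to oldest: Jurassic, Carboniferous, Ordovician, Tonian, Calymmian, Siderian.
Span = 2500 − 145 = 2355 Myr.

Jurassic, Carboniferous, Ordovician, Tonian, Calymmian, Siderian; total span 2355 Myr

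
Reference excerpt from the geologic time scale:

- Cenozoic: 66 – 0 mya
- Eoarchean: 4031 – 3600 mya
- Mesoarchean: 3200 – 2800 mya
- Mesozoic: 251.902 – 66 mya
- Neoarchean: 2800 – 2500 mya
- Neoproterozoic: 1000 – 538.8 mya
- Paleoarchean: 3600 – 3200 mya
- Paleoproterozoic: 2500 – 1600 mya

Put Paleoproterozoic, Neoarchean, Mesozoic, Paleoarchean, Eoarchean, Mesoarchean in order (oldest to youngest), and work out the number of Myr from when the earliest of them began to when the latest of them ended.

Eoarchean → Paleoarchean → Mesoarchean → Neoarchean → Paleoproterozoic → Mesozoic; total span 3965 Myr

From the excerpt: Paleoproterozoic 2500–1600; Neoarchean 2800–2500; Mesozoic 251.902–66; Paleoarchean 3600–3200; Eoarchean 4031–3600; Mesoarchean 3200–2800 (Ma).
Larger Ma is earlier, so the oldest is Eoarchean and the youngest is Mesozoic; oldest to youngest: Eoarchean, Paleoarchean, Mesoarchean, Neoarchean, Paleoproterozoic, Mesozoic.
Oldest start 4031 minus youngest end 66 gives 3965 Myr overall.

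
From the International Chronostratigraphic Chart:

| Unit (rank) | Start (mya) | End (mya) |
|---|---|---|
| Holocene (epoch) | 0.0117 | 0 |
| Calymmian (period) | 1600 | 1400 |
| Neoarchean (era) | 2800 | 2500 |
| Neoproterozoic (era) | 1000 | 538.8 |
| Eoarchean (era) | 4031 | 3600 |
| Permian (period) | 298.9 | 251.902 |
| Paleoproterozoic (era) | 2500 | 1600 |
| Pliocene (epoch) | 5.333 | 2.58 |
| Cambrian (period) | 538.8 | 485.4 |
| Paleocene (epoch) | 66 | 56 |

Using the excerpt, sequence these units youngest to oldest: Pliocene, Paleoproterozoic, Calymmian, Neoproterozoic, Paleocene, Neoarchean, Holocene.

Holocene, Pliocene, Paleocene, Neoproterozoic, Calymmian, Paleoproterozoic, Neoarchean

Read off each span (Ma): Pliocene 5.333–2.58; Paleoproterozoic 2500–1600; Calymmian 1600–1400; Neoproterozoic 1000–538.8; Paleocene 66–56; Neoarchean 2800–2500; Holocene 0.0117–0.
Larger Ma is older, so oldest→youngest is Neoarchean, Paleoproterozoic, Calymmian, Neoproterozoic, Paleocene, Pliocene, Holocene; reverse it for youngest→oldest.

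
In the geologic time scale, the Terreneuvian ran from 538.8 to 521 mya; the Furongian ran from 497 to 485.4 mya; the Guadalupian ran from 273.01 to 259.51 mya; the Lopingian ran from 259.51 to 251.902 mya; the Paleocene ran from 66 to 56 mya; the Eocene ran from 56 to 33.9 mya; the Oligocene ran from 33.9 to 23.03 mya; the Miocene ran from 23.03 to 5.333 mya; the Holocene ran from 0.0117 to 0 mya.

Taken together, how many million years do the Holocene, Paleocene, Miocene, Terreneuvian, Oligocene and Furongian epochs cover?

Each duration: Holocene = 0.0117; Paleocene = 10; Miocene = 17.697; Terreneuvian = 17.8; Oligocene = 10.87; Furongian = 11.6.
Sum: 0.0117 + 10 + 17.697 + 17.8 + 10.87 + 11.6 = 67.9787 Myr.

67.9787 million years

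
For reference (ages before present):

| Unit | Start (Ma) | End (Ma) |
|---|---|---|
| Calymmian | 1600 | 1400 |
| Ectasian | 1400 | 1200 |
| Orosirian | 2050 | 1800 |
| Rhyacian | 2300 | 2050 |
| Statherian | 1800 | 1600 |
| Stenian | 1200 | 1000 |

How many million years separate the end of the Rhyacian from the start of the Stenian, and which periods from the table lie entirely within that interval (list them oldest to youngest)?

The Rhyacian closes at 2050 Ma and the Stenian opens at 1200 Ma, so the interval is 2050 − 1200 = 850 Myr.
A period fits inside if it starts at or after 2050 Ma and ends at or before 1200 Ma; oldest first that gives Orosirian, Statherian, Calymmian, Ectasian.

850 million years; Orosirian, Statherian, Calymmian, Ectasian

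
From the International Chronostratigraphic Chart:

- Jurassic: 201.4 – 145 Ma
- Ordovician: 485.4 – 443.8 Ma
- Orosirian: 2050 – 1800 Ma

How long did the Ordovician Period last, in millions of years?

41.6 million years

485.4 − 443.8 = 41.6 million years.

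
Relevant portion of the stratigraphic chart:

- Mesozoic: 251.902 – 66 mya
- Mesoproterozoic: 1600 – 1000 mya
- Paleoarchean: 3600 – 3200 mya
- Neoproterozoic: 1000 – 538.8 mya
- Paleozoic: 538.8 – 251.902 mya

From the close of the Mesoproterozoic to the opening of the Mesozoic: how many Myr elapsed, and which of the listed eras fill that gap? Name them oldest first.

End of Mesoproterozoic = 1000 Ma; start of Mesozoic = 251.902 Ma.
Gap = 1000 − 251.902 = 748.098 Myr.
Eras wholly inside 1000–251.902 Ma: Neoproterozoic (1000–538.8), Paleozoic (538.8–251.902).

748.098 million years; Neoproterozoic, Paleozoic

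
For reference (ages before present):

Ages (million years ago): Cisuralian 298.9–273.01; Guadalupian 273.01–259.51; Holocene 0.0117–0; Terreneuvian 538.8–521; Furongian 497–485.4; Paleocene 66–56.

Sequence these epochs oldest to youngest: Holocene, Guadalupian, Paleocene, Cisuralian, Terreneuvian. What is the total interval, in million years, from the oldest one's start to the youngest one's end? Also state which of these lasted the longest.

From the excerpt: Holocene 0.0117–0; Guadalupian 273.01–259.51; Paleocene 66–56; Cisuralian 298.9–273.01; Terreneuvian 538.8–521 (Ma).
Larger Ma is earlier, so the oldest is Terreneuvian and the youngest is Holocene; oldest to youngest: Terreneuvian, Cisuralian, Guadalupian, Paleocene, Holocene.
Oldest start 538.8 minus youngest end 0 gives 538.8 Myr overall.
Individual lengths (start − end): Cisuralian 25.89; Paleocene 10; Holocene 0.0117; Guadalupian 13.5; Terreneuvian 17.8. The largest is Cisuralian at 25.89 Myr.

Terreneuvian → Cisuralian → Guadalupian → Paleocene → Holocene; total span 538.8 Myr; longest is Cisuralian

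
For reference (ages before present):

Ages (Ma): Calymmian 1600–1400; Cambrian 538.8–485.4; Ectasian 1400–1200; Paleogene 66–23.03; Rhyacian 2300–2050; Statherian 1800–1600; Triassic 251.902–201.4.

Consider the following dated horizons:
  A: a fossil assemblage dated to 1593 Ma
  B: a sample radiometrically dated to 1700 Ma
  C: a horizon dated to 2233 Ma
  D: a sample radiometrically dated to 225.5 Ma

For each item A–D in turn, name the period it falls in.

A: 1593 Ma lies in 1600–1400 Ma, so Calymmian.
B: 1700 Ma lies in 1800–1600 Ma, so Statherian.
C: 2233 Ma lies in 2300–2050 Ma, so Rhyacian.
D: 225.5 Ma lies in 251.902–201.4 Ma, so Triassic.

A — Calymmian; B — Statherian; C — Rhyacian; D — Triassic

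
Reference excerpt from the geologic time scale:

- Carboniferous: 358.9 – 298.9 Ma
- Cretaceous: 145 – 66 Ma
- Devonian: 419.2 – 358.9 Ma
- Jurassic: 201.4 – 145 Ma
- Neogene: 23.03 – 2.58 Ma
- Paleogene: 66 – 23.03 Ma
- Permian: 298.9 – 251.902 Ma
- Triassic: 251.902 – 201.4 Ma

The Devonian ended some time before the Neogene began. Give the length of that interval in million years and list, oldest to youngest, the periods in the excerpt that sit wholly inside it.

The Devonian closes at 358.9 Ma and the Neogene opens at 23.03 Ma, so the interval is 358.9 − 23.03 = 335.87 Myr.
A period fits inside if it starts at or after 358.9 Ma and ends at or before 23.03 Ma; oldest first that gives Carboniferous, Permian, Triassic, Jurassic, Cretaceous, Paleogene.

335.87 million years; Carboniferous, Permian, Triassic, Jurassic, Cretaceous, Paleogene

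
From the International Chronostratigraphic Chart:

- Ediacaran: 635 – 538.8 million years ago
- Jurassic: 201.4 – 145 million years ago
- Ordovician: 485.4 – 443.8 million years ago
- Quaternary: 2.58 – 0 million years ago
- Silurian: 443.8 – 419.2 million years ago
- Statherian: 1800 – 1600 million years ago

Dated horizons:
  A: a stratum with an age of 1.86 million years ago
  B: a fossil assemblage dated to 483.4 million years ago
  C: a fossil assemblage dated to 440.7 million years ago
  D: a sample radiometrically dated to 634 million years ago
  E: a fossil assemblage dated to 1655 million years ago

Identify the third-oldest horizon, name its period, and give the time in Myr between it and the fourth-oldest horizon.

Larger Ma means older, so oldest first: E 1655 > D 634 > B 483.4 > C 440.7 > A 1.86.
Counting 3 along gives B (483.4 Ma); the excerpt puts that inside the Ordovician, 485.4–443.8 Ma.
Next in line is C (440.7 Ma), and 483.4 − 440.7 = 42.7 Myr.

B, in the Ordovician; 42.7 million years to C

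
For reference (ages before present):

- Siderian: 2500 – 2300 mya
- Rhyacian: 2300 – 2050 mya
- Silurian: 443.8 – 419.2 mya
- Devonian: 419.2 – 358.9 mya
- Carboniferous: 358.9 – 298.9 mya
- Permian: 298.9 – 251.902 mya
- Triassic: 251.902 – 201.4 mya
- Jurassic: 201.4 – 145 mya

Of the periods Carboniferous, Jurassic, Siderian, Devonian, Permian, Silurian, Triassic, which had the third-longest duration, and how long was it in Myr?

Durations: Carboniferous 60; Jurassic 56.4; Siderian 200; Devonian 60.3; Permian 46.998; Silurian 24.6; Triassic 50.502 Myr.
Sorted longest-first: Siderian (200), Devonian (60.3), Carboniferous (60), Jurassic (56.4), Triassic (50.502), Permian (46.998), Silurian (24.6).
The third longest is Carboniferous at 60 Myr.

Carboniferous, 60 million years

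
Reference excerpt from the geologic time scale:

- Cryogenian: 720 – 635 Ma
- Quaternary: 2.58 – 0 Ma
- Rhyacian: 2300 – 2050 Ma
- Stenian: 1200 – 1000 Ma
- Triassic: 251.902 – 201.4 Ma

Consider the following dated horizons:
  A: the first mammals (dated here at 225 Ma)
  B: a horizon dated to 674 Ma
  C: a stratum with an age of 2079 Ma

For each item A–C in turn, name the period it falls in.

A: 225 Ma lies in 251.902–201.4 Ma, so Triassic.
B: 674 Ma lies in 720–635 Ma, so Cryogenian.
C: 2079 Ma lies in 2300–2050 Ma, so Rhyacian.

A — Triassic; B — Cryogenian; C — Rhyacian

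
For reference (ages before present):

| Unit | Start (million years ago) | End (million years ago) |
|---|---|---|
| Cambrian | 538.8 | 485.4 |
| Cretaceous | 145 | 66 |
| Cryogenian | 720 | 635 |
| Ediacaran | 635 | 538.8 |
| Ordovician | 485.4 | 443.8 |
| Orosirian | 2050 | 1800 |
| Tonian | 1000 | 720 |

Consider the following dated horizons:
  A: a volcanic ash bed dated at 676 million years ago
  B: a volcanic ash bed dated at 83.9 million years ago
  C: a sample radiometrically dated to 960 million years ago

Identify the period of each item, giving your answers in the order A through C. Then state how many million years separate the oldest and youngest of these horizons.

A — Cryogenian; B — Cretaceous; C — Tonian; span 876.1 million years

A: 676 Ma lies in 720–635 Ma, so Cryogenian.
B: 83.9 Ma lies in 145–66 Ma, so Cretaceous.
C: 960 Ma lies in 1000–720 Ma, so Tonian.
Oldest = 960 Ma, youngest = 83.9 Ma → span 876.1 Myr.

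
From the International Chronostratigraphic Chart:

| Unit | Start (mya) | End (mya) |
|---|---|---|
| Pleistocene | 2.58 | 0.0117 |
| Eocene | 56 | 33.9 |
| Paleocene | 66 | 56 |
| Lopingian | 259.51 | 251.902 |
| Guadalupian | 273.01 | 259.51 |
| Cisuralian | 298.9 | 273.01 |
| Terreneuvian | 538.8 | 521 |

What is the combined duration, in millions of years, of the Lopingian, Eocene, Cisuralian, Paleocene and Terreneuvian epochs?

83.398 million years

Each duration: Lopingian = 7.608; Eocene = 22.1; Cisuralian = 25.89; Paleocene = 10; Terreneuvian = 17.8.
Sum: 7.608 + 22.1 + 25.89 + 10 + 17.8 = 83.398 Myr.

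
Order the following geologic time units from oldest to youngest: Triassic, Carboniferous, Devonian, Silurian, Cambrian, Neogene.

Group by era (each group listed oldest first) — Paleozoic: Cambrian, Silurian, Devonian, Carboniferous; Mesozoic: Triassic; Cenozoic: Neogene. The eras run Paleozoic → Mesozoic → Cenozoic. Concatenating the groups in that era order gives oldest to youngest directly.

Cambrian, then Silurian, then Devonian, then Carboniferous, then Triassic, then Neogene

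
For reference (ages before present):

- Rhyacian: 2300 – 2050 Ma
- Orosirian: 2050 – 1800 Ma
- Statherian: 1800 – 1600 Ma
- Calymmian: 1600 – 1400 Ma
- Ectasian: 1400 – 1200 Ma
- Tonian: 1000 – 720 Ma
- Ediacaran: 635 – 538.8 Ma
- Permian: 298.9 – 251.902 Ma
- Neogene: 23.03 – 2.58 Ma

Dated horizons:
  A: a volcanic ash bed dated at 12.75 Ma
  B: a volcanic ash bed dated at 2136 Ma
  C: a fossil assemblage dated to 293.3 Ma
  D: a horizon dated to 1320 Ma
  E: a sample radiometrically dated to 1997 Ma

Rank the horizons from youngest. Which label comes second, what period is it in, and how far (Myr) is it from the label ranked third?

Smaller Ma means younger, so youngest first: A 12.75 < C 293.3 < D 1320 < E 1997 < B 2136.
Counting 2 along gives C (293.3 Ma); the excerpt puts that inside the Permian, 298.9–251.902 Ma.
Next in line is D (1320 Ma), and 1320 − 293.3 = 1026.7 Myr.

C, in the Permian; 1026.7 million years to D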